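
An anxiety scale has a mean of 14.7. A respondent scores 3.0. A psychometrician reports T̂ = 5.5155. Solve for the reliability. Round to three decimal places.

0.785

T̂ = ρX + (1 − ρ)μ  ⇒  T̂ − μ = ρ(X − μ)
ρ = (T̂ − μ)/(X − μ) = (5.5155 − 14.7) / (3.0 − 14.7) = -9.1845 / -11.7 = 0.78500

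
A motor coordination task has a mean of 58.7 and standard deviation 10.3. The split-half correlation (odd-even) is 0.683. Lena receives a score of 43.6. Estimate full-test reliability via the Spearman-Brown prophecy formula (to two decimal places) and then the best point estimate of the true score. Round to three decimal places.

Spearman-Brown: ρ = 2r/(1 + r) = 2(0.683)/(1 + 0.683) = 1.3660/1.683 = 0.8116 → 0.81
Weight the observed score by reliability and the mean by (1 − reliability): T̂ = 0.81·43.6 + 0.19·58.7 = 35.316 + 11.153 = 46.4690.

46.469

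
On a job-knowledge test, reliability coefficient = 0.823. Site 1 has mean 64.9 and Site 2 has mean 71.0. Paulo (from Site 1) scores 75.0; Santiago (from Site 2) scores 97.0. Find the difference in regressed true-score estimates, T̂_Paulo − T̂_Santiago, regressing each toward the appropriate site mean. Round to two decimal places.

T̂_Paulo = 0.823(75.0) + 0.177(64.9) = 73.2123
T̂_Santiago = 0.823(97.0) + 0.177(71.0) = 92.3980
Difference = 73.2123 − 92.3980 = -19.1857

-19.19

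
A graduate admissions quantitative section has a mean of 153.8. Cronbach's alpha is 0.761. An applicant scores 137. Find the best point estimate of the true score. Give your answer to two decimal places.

141.02

T̂ = ρX + (1 − ρ)μ
  = 0.761 × 137 + 0.239 × 153.8
  = 104.257 + 36.7582
  = 141.015
  ≈ 141.02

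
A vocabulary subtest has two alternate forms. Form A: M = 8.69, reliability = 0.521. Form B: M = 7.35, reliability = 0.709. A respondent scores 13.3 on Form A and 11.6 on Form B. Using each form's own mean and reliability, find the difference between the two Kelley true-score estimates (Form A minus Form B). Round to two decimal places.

T̂_A = 0.521(13.3) + 0.479(8.69) = 11.0918
T̂_B = 0.709(11.6) + 0.291(7.35) = 10.3632
T̂_A − T̂_B = 0.7286

0.73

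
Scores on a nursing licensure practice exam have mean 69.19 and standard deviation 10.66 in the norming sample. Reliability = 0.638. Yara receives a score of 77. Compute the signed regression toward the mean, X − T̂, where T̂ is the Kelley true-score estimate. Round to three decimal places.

Kelley's formula gives T̂ = 0.638·77 + 0.362·69.19 = 49.126 + 25.04678 = 74.17278.
X − T̂ = 77 − 74.1728 = 2.8272 → 2.827

2.827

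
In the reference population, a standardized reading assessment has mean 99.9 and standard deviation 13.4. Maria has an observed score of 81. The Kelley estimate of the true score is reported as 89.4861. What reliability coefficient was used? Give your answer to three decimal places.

T̂ = ρX + (1 − ρ)μ  ⇒  T̂ − μ = ρ(X − μ)
ρ = (T̂ − μ)/(X − μ) = (89.4861 − 99.9) / (81 − 99.9) = -10.4139 / -18.9 = 0.55100

0.551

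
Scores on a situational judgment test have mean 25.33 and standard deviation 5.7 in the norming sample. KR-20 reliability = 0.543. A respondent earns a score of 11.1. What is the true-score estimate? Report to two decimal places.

17.60

Weight the observed score by reliability and the mean by (1 − reliability): T̂ = 0.543·11.1 + 0.457·25.33 = 6.0273 + 11.57581 = 17.603.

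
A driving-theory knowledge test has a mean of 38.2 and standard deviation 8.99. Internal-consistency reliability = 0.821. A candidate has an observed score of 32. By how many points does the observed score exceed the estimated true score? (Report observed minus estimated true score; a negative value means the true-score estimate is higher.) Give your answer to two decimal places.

-1.11

T̂ = ρX + (1 − ρ)μ
  = 0.821 × 32 + 0.179 × 38.2
  = 26.272 + 6.8378
  = 33.1098
  ≈ 33.110
X − T̂ = 32 − 33.110 = -1.110 → -1.11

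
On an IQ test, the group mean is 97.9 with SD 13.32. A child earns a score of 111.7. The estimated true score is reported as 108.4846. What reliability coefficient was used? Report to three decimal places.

0.767

T̂ = ρX + (1 − ρ)μ  ⇒  T̂ − μ = ρ(X − μ)
ρ = (T̂ − μ)/(X − μ) = (108.4846 − 97.9) / (111.7 − 97.9) = 10.5846 / 13.8 = 0.76700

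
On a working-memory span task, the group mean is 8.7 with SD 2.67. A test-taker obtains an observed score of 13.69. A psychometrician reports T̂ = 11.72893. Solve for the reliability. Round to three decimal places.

T̂ = ρX + (1 − ρ)μ  ⇒  T̂ − μ = ρ(X − μ)
ρ = (T̂ − μ)/(X − μ) = (11.72893 − 8.7) / (13.69 − 8.7) = 3.02893 / 4.99 = 0.60700

0.607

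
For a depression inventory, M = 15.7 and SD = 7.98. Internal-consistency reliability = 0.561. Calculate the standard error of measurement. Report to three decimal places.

5.287

SEM = SD · √(1 − ρ) = 7.98 × √0.439 = 7.98 × 0.6626 = 5.2873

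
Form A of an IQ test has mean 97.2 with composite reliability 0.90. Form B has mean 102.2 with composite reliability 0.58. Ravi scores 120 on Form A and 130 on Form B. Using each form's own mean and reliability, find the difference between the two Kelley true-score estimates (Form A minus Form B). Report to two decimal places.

-0.60

T̂_A = 0.90(120) + 0.10(97.2) = 117.7200
T̂_B = 0.58(130) + 0.42(102.2) = 118.3240
T̂_A − T̂_B = -0.6040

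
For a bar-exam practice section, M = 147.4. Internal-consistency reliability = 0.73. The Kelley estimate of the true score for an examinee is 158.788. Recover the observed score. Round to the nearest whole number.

T̂ = ρX + (1 − ρ)μ  ⇒  X = (T̂ − (1 − ρ)μ) / ρ
X = (158.788 − 0.27 × 147.4) / 0.73 = (158.788 − 39.798) / 0.73 = 118.990 / 0.73 = 163.00

163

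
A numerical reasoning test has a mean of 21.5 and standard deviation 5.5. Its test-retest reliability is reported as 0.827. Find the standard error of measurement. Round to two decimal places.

SEM = SD · √(1 − ρ) = 5.5 × √0.173 = 5.5 × 0.4159 = 2.288

2.29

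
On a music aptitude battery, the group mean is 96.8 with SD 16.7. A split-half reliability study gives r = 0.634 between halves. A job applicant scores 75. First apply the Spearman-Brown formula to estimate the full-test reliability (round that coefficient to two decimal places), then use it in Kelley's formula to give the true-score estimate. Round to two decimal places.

Spearman-Brown: ρ = 2r/(1 + r) = 2(0.634)/(1 + 0.634) = 1.2680/1.634 = 0.7760 → 0.78
Kelley's formula gives T̂ = 0.78·75 + 0.22·96.8 = 58.50 + 21.296 = 79.796.

79.80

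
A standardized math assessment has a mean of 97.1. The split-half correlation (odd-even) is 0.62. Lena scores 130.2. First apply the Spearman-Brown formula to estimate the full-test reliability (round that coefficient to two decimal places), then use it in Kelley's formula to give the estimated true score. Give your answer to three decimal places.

Spearman-Brown: ρ = 2r/(1 + r) = 2(0.62)/(1 + 0.62) = 1.240/1.62 = 0.7654 → 0.77
T̂ = ρX + (1 − ρ)μ
  = 0.77 × 130.2 + 0.23 × 97.1
  = 100.254 + 22.333
  = 122.5870
  ≈ 122.587

122.587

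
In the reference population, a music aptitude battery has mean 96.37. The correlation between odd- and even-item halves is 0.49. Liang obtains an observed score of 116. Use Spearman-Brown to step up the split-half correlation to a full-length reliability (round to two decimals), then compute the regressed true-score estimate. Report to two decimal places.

109.33

Spearman-Brown: ρ = 2r/(1 + r) = 2(0.49)/(1 + 0.49) = 0.980/1.49 = 0.6577 → 0.66
T̂ = 0.66(116) + 0.34(96.37) = 76.56 + 32.7658 = 109.326 → 109.33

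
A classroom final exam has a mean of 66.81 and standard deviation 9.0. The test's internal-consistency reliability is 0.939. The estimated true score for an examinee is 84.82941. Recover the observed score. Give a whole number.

86

T̂ = ρX + (1 − ρ)μ  ⇒  X = (T̂ − (1 − ρ)μ) / ρ
X = (84.82941 − 0.061 × 66.81) / 0.939 = (84.82941 − 4.07541) / 0.939 = 80.75400 / 0.939 = 86.00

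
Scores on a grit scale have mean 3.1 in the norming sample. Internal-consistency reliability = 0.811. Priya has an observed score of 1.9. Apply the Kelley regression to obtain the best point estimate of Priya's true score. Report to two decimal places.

T̂ = 0.811(1.9) + 0.189(3.1) = 1.5409 + 0.5859 = 2.127 → 2.13

2.13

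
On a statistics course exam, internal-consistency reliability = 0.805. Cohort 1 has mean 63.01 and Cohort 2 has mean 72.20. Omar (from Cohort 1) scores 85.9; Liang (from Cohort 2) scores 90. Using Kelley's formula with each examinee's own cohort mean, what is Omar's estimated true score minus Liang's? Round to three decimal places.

-5.093

T̂_Omar = 0.805(85.9) + 0.195(63.01) = 81.43645
T̂_Liang = 0.805(90) + 0.195(72.20) = 86.52900
Difference = 81.43645 − 86.52900 = -5.09255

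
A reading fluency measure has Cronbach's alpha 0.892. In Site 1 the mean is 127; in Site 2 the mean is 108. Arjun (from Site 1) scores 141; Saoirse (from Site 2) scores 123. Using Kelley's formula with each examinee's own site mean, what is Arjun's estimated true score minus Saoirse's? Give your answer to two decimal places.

T̂_Arjun = 0.892(141) + 0.108(127) = 139.4880
T̂_Saoirse = 0.892(123) + 0.108(108) = 121.3800
Difference = 139.4880 − 121.3800 = 18.1080

18.11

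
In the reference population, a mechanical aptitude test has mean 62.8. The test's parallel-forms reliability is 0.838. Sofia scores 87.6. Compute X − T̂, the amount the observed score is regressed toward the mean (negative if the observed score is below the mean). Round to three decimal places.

4.018

Kelley's formula gives T̂ = 0.838·87.6 + 0.162·62.8 = 73.4088 + 10.1736 = 83.58240.
X − T̂ = 87.6 − 83.5824 = 4.0176 → 4.018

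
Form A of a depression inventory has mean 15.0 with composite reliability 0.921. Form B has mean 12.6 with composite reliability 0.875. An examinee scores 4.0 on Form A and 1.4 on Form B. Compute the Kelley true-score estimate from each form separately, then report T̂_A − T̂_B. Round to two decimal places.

2.07

T̂_A = 0.921(4.0) + 0.079(15.0) = 4.8690
T̂_B = 0.875(1.4) + 0.125(12.6) = 2.8000
T̂_A − T̂_B = 2.0690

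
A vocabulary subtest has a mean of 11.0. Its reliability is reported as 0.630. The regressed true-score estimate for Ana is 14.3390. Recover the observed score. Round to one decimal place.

T̂ = ρX + (1 − ρ)μ  ⇒  X = (T̂ − (1 − ρ)μ) / ρ
X = (14.3390 − 0.370 × 11.0) / 0.630 = (14.3390 − 4.0700) / 0.630 = 10.2690 / 0.630 = 16.300

16.3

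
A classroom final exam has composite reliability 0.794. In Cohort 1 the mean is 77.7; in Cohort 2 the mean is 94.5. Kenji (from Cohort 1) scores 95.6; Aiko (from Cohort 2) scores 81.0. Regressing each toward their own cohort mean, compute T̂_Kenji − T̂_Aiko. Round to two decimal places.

T̂_Kenji = 0.794(95.6) + 0.206(77.7) = 91.9126
T̂_Aiko = 0.794(81.0) + 0.206(94.5) = 83.7810
Difference = 91.9126 − 83.7810 = 8.1316

8.13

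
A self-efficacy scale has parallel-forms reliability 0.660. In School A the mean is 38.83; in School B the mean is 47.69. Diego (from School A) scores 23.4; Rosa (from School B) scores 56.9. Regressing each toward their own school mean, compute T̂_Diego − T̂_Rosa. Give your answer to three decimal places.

-25.122

T̂_Diego = 0.660(23.4) + 0.340(38.83) = 28.64620
T̂_Rosa = 0.660(56.9) + 0.340(47.69) = 53.76860
Difference = 28.64620 − 53.76860 = -25.12240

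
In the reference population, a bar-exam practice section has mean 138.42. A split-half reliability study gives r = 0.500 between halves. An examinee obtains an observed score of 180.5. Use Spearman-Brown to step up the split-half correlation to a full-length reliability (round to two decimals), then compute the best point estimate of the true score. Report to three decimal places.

Spearman-Brown: ρ = 2r/(1 + r) = 2(0.500)/(1 + 0.500) = 1.0000/1.500 = 0.6667 → 0.67
T̂ = ρX + (1 − ρ)μ
  = 0.67 × 180.5 + 0.33 × 138.42
  = 120.935 + 45.6786
  = 166.6136
  ≈ 166.614

166.614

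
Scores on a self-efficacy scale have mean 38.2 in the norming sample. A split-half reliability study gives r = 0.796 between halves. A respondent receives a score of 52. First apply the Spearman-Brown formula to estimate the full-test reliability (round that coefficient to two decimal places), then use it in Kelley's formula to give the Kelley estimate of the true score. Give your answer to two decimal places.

50.48

Spearman-Brown: ρ = 2r/(1 + r) = 2(0.796)/(1 + 0.796) = 1.5920/1.796 = 0.8864 → 0.89
T̂ = 0.89(52) + 0.11(38.2) = 46.28 + 4.202 = 50.482 → 50.48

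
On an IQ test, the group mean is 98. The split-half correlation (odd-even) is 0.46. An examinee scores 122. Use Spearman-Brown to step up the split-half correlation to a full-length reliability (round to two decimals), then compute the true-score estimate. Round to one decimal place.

113.1

Spearman-Brown: ρ = 2r/(1 + r) = 2(0.46)/(1 + 0.46) = 0.920/1.46 = 0.6301 → 0.63
T̂ = ρX + (1 − ρ)μ
  = 0.63 × 122 + 0.37 × 98
  = 76.86 + 36.26
  = 113.12
  ≈ 113.1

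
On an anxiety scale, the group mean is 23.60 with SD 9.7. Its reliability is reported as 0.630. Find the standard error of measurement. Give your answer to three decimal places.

SEM = SD · √(1 − ρ) = 9.7 × √0.370 = 9.7 × 0.6083 = 5.9003

5.900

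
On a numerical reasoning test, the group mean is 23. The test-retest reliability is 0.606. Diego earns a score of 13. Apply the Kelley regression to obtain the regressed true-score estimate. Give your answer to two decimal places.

Weight the observed score by reliability and the mean by (1 − reliability): T̂ = 0.606·13 + 0.394·23 = 7.878 + 9.062 = 16.940.

16.94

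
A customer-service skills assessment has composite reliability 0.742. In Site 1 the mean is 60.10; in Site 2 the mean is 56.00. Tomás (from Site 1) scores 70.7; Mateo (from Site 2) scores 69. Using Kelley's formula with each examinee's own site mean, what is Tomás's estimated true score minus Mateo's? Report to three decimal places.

2.319

T̂_Tomás = 0.742(70.7) + 0.258(60.10) = 67.96520
T̂_Mateo = 0.742(69) + 0.258(56.00) = 65.64600
Difference = 67.96520 − 65.64600 = 2.31920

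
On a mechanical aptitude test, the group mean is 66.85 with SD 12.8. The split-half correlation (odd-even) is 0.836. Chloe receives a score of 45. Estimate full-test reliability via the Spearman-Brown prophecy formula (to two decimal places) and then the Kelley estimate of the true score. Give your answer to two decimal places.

46.97

Spearman-Brown: ρ = 2r/(1 + r) = 2(0.836)/(1 + 0.836) = 1.6720/1.836 = 0.9107 → 0.91
T̂ = 0.91(45) + 0.09(66.85) = 40.95 + 6.0165 = 46.967 → 46.97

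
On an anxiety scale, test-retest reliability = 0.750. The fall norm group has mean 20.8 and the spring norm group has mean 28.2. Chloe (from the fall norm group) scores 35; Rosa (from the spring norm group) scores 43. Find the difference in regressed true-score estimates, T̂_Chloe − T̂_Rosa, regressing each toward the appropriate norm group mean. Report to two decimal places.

T̂_Chloe = 0.750(35) + 0.250(20.8) = 31.4500
T̂_Rosa = 0.750(43) + 0.250(28.2) = 39.3000
Difference = 31.4500 − 39.3000 = -7.8500

-7.85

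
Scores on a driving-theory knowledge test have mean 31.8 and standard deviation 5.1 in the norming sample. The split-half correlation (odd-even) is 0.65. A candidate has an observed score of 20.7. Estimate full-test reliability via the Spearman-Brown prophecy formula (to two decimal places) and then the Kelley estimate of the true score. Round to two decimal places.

23.03

Spearman-Brown: ρ = 2r/(1 + r) = 2(0.65)/(1 + 0.65) = 1.300/1.65 = 0.7879 → 0.79
T̂ = ρX + (1 − ρ)μ
  = 0.79 × 20.7 + 0.21 × 31.8
  = 16.353 + 6.678
  = 23.031
  ≈ 23.03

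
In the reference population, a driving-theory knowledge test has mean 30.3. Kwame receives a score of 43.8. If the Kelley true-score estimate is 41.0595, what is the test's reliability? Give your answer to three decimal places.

T̂ = ρX + (1 − ρ)μ  ⇒  T̂ − μ = ρ(X − μ)
ρ = (T̂ − μ)/(X − μ) = (41.0595 − 30.3) / (43.8 − 30.3) = 10.7595 / 13.5 = 0.79700

0.797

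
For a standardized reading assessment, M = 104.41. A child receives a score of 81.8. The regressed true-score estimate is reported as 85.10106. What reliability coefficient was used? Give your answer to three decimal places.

0.854

T̂ = ρX + (1 − ρ)μ  ⇒  T̂ − μ = ρ(X − μ)
ρ = (T̂ − μ)/(X − μ) = (85.10106 − 104.41) / (81.8 − 104.41) = -19.30894 / -22.61 = 0.85400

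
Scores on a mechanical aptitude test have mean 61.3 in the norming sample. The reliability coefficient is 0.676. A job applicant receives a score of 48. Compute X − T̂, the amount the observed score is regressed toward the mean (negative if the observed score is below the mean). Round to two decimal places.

-4.31

Regress the observed score toward the mean by the unreliability: T̂ = 0.676·48 + 0.324·61.3 = 32.448 + 19.8612 = 52.3092.
X − T̂ = 48 − 52.309 = -4.309 → -4.31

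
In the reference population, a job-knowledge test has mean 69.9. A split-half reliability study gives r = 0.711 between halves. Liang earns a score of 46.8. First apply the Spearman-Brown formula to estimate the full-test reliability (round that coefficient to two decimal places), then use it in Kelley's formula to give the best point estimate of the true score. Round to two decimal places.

Spearman-Brown: ρ = 2r/(1 + r) = 2(0.711)/(1 + 0.711) = 1.4220/1.711 = 0.8311 → 0.83
T̂ = ρX + (1 − ρ)μ
  = 0.83 × 46.8 + 0.17 × 69.9
  = 38.844 + 11.883
  = 50.727
  ≈ 50.73

50.73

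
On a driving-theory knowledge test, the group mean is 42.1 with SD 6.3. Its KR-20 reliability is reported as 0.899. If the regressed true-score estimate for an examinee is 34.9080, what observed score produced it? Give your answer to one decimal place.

T̂ = ρX + (1 − ρ)μ  ⇒  X = (T̂ − (1 − ρ)μ) / ρ
X = (34.9080 − 0.101 × 42.1) / 0.899 = (34.9080 − 4.2521) / 0.899 = 30.6559 / 0.899 = 34.100

34.1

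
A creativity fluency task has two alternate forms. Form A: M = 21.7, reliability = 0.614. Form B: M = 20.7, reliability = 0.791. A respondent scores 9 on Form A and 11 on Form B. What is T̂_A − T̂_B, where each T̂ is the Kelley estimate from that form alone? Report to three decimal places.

0.875

T̂_A = 0.614(9) + 0.386(21.7) = 13.90220
T̂_B = 0.791(11) + 0.209(20.7) = 13.02730
T̂_A − T̂_B = 0.87490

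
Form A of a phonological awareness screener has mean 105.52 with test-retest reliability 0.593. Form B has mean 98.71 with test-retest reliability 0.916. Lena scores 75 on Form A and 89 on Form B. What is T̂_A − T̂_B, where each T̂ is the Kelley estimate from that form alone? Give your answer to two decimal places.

T̂_A = 0.593(75) + 0.407(105.52) = 87.4216
T̂_B = 0.916(89) + 0.084(98.71) = 89.8156
T̂_A − T̂_B = -2.3940

-2.39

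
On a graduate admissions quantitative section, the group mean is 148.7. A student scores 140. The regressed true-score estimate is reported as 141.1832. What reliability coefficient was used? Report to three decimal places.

0.864

T̂ = ρX + (1 − ρ)μ  ⇒  T̂ − μ = ρ(X − μ)
ρ = (T̂ − μ)/(X − μ) = (141.1832 − 148.7) / (140 − 148.7) = -7.5168 / -8.7 = 0.86400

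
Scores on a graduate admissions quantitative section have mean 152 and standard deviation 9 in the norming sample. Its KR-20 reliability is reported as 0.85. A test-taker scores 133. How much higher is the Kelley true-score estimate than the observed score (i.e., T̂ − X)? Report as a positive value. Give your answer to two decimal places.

2.85

T̂ = 0.85(133) + 0.15(152) = 113.05 + 22.80 = 135.8500 → 135.850
T̂ − X = 135.850 − 133 = 2.850 → 2.85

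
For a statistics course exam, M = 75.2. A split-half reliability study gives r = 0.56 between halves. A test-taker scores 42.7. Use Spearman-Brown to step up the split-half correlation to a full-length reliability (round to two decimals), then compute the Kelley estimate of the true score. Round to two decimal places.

51.80

Spearman-Brown: ρ = 2r/(1 + r) = 2(0.56)/(1 + 0.56) = 1.120/1.56 = 0.7179 → 0.72
T̂ = ρX + (1 − ρ)μ
  = 0.72 × 42.7 + 0.28 × 75.2
  = 30.744 + 21.056
  = 51.800
  ≈ 51.80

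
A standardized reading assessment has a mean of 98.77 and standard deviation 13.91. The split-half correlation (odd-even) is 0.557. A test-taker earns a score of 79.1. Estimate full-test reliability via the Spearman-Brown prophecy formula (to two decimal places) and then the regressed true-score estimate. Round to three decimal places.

Spearman-Brown: ρ = 2r/(1 + r) = 2(0.557)/(1 + 0.557) = 1.1140/1.557 = 0.7155 → 0.72
T̂ = ρX + (1 − ρ)μ
  = 0.72 × 79.1 + 0.28 × 98.77
  = 56.952 + 27.6556
  = 84.6076
  ≈ 84.608

84.608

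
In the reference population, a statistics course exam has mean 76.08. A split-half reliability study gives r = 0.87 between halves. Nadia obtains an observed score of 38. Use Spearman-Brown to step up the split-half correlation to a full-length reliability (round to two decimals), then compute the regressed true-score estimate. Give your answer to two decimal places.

Spearman-Brown: ρ = 2r/(1 + r) = 2(0.87)/(1 + 0.87) = 1.740/1.87 = 0.9305 → 0.93
T̂ = 0.93(38) + 0.07(76.08) = 35.34 + 5.3256 = 40.666 → 40.67

40.67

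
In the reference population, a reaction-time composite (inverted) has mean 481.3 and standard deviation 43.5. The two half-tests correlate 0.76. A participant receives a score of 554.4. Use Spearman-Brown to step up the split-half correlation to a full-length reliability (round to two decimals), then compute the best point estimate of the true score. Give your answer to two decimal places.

544.17

Spearman-Brown: ρ = 2r/(1 + r) = 2(0.76)/(1 + 0.76) = 1.520/1.76 = 0.8636 → 0.86
Weight the observed score by reliability and the mean by (1 − reliability): T̂ = 0.86·554.4 + 0.14·481.3 = 476.784 + 67.382 = 544.166.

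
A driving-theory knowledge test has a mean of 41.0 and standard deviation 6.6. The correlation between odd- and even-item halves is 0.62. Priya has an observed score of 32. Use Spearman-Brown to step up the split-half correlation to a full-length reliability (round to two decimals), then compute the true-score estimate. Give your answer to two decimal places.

Spearman-Brown: ρ = 2r/(1 + r) = 2(0.62)/(1 + 0.62) = 1.240/1.62 = 0.7654 → 0.77
Kelley's formula gives T̂ = 0.77·32 + 0.23·41.0 = 24.64 + 9.430 = 34.070.

34.07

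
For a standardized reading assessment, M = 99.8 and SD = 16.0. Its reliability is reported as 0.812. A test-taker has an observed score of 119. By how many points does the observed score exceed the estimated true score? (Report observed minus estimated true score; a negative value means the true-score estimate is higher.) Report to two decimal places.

3.61

T̂ = ρX + (1 − ρ)μ
  = 0.812 × 119 + 0.188 × 99.8
  = 96.628 + 18.7624
  = 115.3904
  ≈ 115.390
X − T̂ = 119 − 115.390 = 3.610 → 3.61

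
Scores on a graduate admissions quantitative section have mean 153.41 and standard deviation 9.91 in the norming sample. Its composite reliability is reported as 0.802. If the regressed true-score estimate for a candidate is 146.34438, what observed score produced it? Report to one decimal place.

144.6

T̂ = ρX + (1 − ρ)μ  ⇒  X = (T̂ − (1 − ρ)μ) / ρ
X = (146.34438 − 0.198 × 153.41) / 0.802 = (146.34438 − 30.37518) / 0.802 = 115.96920 / 0.802 = 144.600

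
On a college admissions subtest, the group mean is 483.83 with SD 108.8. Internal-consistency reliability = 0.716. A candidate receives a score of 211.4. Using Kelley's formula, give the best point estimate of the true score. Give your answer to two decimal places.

288.77

T̂ = ρX + (1 − ρ)μ
  = 0.716 × 211.4 + 0.284 × 483.83
  = 151.3624 + 137.40772
  = 288.770
  ≈ 288.77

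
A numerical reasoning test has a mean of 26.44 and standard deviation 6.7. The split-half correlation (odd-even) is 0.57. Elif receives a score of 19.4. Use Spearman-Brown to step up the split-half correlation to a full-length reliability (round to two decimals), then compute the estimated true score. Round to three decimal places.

Spearman-Brown: ρ = 2r/(1 + r) = 2(0.57)/(1 + 0.57) = 1.140/1.57 = 0.7261 → 0.73
T̂ = ρX + (1 − ρ)μ
  = 0.73 × 19.4 + 0.27 × 26.44
  = 14.162 + 7.1388
  = 21.3008
  ≈ 21.301

21.301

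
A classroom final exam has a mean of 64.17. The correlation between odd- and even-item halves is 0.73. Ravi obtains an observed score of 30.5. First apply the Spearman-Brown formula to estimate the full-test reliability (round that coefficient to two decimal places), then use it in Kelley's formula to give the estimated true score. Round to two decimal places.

Spearman-Brown: ρ = 2r/(1 + r) = 2(0.73)/(1 + 0.73) = 1.460/1.73 = 0.8439 → 0.84
T̂ = 0.84(30.5) + 0.16(64.17) = 25.620 + 10.2672 = 35.887 → 35.89

35.89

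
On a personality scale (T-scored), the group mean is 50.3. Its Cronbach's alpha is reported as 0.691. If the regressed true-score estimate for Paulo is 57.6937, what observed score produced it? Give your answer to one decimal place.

T̂ = ρX + (1 − ρ)μ  ⇒  X = (T̂ − (1 − ρ)μ) / ρ
X = (57.6937 − 0.309 × 50.3) / 0.691 = (57.6937 − 15.5427) / 0.691 = 42.1510 / 0.691 = 61.000

61.0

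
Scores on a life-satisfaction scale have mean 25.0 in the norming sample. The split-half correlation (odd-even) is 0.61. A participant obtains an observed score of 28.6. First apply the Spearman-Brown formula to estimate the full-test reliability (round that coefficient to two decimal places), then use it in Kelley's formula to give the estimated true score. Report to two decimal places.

27.74

Spearman-Brown: ρ = 2r/(1 + r) = 2(0.61)/(1 + 0.61) = 1.220/1.61 = 0.7578 → 0.76
T̂ = 0.76(28.6) + 0.24(25.0) = 21.736 + 6.000 = 27.736 → 27.74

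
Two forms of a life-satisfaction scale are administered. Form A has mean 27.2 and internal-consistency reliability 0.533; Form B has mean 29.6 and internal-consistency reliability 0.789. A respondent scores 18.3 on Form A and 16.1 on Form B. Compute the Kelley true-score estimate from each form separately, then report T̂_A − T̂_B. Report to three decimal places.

T̂_A = 0.533(18.3) + 0.467(27.2) = 22.45630
T̂_B = 0.789(16.1) + 0.211(29.6) = 18.94850
T̂_A − T̂_B = 3.50780

3.508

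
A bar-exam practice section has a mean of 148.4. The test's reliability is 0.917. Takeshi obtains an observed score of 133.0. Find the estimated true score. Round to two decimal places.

134.28

Kelley's formula gives T̂ = 0.917·133.0 + 0.083·148.4 = 121.9610 + 12.3172 = 134.278.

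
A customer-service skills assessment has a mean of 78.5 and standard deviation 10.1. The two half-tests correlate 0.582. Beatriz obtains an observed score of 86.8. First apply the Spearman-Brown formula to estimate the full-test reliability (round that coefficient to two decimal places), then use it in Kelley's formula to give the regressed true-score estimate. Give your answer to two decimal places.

Spearman-Brown: ρ = 2r/(1 + r) = 2(0.582)/(1 + 0.582) = 1.1640/1.582 = 0.7358 → 0.74
T̂ = ρX + (1 − ρ)μ
  = 0.74 × 86.8 + 0.26 × 78.5
  = 64.232 + 20.410
  = 84.642
  ≈ 84.64

84.64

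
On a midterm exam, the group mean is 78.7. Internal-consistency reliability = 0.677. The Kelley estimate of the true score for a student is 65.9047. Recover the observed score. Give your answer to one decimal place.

T̂ = ρX + (1 − ρ)μ  ⇒  X = (T̂ − (1 − ρ)μ) / ρ
X = (65.9047 − 0.323 × 78.7) / 0.677 = (65.9047 − 25.4201) / 0.677 = 40.4846 / 0.677 = 59.800

59.8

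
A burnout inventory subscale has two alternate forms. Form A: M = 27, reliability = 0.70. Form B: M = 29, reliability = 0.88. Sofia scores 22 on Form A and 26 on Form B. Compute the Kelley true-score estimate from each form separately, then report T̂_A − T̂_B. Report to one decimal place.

T̂_A = 0.70(22) + 0.30(27) = 23.500
T̂_B = 0.88(26) + 0.12(29) = 26.360
T̂_A − T̂_B = -2.860

-2.9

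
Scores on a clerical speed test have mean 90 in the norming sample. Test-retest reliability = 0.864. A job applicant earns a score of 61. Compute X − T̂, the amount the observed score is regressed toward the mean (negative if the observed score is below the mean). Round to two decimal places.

T̂ = ρX + (1 − ρ)μ
  = 0.864 × 61 + 0.136 × 90
  = 52.704 + 12.240
  = 64.9440
  ≈ 64.944
X − T̂ = 61 − 64.944 = -3.944 → -3.94

-3.94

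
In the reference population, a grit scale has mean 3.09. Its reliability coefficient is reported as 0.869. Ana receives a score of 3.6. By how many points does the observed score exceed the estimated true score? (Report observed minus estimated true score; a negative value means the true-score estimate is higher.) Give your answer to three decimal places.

T̂ = 0.869(3.6) + 0.131(3.09) = 3.1284 + 0.40479 = 3.53319 → 3.5332
X − T̂ = 3.6 − 3.5332 = 0.0668 → 0.067

0.067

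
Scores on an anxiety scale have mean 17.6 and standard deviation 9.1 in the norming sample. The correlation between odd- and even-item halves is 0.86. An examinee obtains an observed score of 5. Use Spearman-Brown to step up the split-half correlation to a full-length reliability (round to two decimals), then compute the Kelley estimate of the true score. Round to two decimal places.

Spearman-Brown: ρ = 2r/(1 + r) = 2(0.86)/(1 + 0.86) = 1.720/1.86 = 0.9247 → 0.92
T̂ = ρX + (1 − ρ)μ
  = 0.92 × 5 + 0.08 × 17.6
  = 4.60 + 1.408
  = 6.008
  ≈ 6.01

6.01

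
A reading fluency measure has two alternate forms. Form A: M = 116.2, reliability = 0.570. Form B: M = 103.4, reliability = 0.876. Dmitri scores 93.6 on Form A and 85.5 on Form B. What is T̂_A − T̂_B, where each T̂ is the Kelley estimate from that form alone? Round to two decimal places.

T̂_A = 0.570(93.6) + 0.430(116.2) = 103.3180
T̂_B = 0.876(85.5) + 0.124(103.4) = 87.7196
T̂_A − T̂_B = 15.5984

15.60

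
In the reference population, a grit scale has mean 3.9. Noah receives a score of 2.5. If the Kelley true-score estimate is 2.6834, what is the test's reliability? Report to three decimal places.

0.869

T̂ = ρX + (1 − ρ)μ  ⇒  T̂ − μ = ρ(X − μ)
ρ = (T̂ − μ)/(X − μ) = (2.6834 − 3.9) / (2.5 − 3.9) = -1.2166 / -1.4 = 0.86900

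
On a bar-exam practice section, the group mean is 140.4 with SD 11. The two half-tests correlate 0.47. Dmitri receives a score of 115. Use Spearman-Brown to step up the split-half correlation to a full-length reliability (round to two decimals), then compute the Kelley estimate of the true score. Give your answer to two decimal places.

124.14

Spearman-Brown: ρ = 2r/(1 + r) = 2(0.47)/(1 + 0.47) = 0.940/1.47 = 0.6395 → 0.64
Regress the observed score toward the mean by the unreliability: T̂ = 0.64·115 + 0.36·140.4 = 73.60 + 50.544 = 124.144.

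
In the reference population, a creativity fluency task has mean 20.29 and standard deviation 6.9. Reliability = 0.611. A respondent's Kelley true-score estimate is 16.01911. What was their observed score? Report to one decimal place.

T̂ = ρX + (1 − ρ)μ  ⇒  X = (T̂ − (1 − ρ)μ) / ρ
X = (16.01911 − 0.389 × 20.29) / 0.611 = (16.01911 − 7.89281) / 0.611 = 8.12630 / 0.611 = 13.300

13.3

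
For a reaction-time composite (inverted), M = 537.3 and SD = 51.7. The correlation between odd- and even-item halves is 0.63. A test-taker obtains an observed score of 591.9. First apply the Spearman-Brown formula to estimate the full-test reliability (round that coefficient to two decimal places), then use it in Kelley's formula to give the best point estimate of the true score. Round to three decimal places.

Spearman-Brown: ρ = 2r/(1 + r) = 2(0.63)/(1 + 0.63) = 1.260/1.63 = 0.7730 → 0.77
Kelley's formula gives T̂ = 0.77·591.9 + 0.23·537.3 = 455.763 + 123.579 = 579.3420.

579.342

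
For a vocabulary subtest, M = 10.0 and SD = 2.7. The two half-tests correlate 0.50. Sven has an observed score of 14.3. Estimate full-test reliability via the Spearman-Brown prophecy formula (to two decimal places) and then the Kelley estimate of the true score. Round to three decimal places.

Spearman-Brown: ρ = 2r/(1 + r) = 2(0.50)/(1 + 0.50) = 1.000/1.50 = 0.6667 → 0.67
T̂ = ρX + (1 − ρ)μ
  = 0.67 × 14.3 + 0.33 × 10.0
  = 9.581 + 3.300
  = 12.8810
  ≈ 12.881

12.881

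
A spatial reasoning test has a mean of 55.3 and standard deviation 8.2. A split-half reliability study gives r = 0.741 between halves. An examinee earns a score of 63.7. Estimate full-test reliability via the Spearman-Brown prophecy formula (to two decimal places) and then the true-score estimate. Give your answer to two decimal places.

62.44

Spearman-Brown: ρ = 2r/(1 + r) = 2(0.741)/(1 + 0.741) = 1.4820/1.741 = 0.8512 → 0.85
Regress the observed score toward the mean by the unreliability: T̂ = 0.85·63.7 + 0.15·55.3 = 54.145 + 8.295 = 62.440.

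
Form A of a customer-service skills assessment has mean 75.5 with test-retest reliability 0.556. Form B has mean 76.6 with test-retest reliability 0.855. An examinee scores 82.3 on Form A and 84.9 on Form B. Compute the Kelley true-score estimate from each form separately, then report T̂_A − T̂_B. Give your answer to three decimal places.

T̂_A = 0.556(82.3) + 0.444(75.5) = 79.28080
T̂_B = 0.855(84.9) + 0.145(76.6) = 83.69650
T̂_A − T̂_B = -4.41570

-4.416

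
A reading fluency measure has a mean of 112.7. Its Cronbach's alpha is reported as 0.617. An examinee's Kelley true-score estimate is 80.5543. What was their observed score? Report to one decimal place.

60.6

T̂ = ρX + (1 − ρ)μ  ⇒  X = (T̂ − (1 − ρ)μ) / ρ
X = (80.5543 − 0.383 × 112.7) / 0.617 = (80.5543 − 43.1641) / 0.617 = 37.3902 / 0.617 = 60.600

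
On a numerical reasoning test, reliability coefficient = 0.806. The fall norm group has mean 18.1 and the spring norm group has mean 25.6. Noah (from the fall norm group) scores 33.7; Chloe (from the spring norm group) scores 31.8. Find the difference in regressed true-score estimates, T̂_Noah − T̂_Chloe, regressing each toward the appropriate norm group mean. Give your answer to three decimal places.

T̂_Noah = 0.806(33.7) + 0.194(18.1) = 30.67360
T̂_Chloe = 0.806(31.8) + 0.194(25.6) = 30.59720
Difference = 30.67360 − 30.59720 = 0.07640

0.076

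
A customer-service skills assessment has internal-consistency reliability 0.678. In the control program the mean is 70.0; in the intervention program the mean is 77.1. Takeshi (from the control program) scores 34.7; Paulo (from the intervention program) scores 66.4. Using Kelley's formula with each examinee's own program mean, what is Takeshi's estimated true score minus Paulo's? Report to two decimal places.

-23.78

T̂_Takeshi = 0.678(34.7) + 0.322(70.0) = 46.0666
T̂_Paulo = 0.678(66.4) + 0.322(77.1) = 69.8454
Difference = 46.0666 − 69.8454 = -23.7788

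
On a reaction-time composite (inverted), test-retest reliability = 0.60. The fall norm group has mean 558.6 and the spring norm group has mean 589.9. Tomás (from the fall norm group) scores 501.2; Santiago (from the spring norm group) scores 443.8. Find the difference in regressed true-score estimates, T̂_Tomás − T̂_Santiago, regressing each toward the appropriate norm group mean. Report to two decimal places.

T̂_Tomás = 0.60(501.2) + 0.40(558.6) = 524.1600
T̂_Santiago = 0.60(443.8) + 0.40(589.9) = 502.2400
Difference = 524.1600 − 502.2400 = 21.9200

21.92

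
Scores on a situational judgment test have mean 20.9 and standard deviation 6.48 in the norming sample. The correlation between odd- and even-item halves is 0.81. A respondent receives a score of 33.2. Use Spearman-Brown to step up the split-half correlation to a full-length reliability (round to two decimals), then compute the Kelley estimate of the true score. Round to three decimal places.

Spearman-Brown: ρ = 2r/(1 + r) = 2(0.81)/(1 + 0.81) = 1.620/1.81 = 0.8950 → 0.90
T̂ = 0.90(33.2) + 0.10(20.9) = 29.880 + 2.090 = 31.9700 → 31.970

31.970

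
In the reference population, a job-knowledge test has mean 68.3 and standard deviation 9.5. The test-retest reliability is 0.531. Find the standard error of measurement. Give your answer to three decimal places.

6.506

SEM = SD · √(1 − ρ) = 9.5 × √0.469 = 9.5 × 0.6848 = 6.5059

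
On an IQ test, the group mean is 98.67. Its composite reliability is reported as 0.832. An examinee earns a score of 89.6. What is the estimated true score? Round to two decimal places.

91.12

Weight the observed score by reliability and the mean by (1 − reliability): T̂ = 0.832·89.6 + 0.168·98.67 = 74.5472 + 16.57656 = 91.124.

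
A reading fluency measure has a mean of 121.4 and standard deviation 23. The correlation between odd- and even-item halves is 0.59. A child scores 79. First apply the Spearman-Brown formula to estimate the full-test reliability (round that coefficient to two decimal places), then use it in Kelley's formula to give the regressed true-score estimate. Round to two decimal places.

90.02

Spearman-Brown: ρ = 2r/(1 + r) = 2(0.59)/(1 + 0.59) = 1.180/1.59 = 0.7421 → 0.74
T̂ = ρX + (1 − ρ)μ
  = 0.74 × 79 + 0.26 × 121.4
  = 58.46 + 31.564
  = 90.024
  ≈ 90.02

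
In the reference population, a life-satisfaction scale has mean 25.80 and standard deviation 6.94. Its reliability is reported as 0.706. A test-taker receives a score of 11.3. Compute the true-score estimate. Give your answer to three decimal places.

15.563

T̂ = 0.706(11.3) + 0.294(25.80) = 7.9778 + 7.58520 = 15.5630 → 15.563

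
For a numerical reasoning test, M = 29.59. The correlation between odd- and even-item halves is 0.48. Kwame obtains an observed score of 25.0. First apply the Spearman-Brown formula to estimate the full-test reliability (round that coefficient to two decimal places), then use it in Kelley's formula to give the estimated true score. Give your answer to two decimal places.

26.61

Spearman-Brown: ρ = 2r/(1 + r) = 2(0.48)/(1 + 0.48) = 0.960/1.48 = 0.6486 → 0.65
T̂ = ρX + (1 − ρ)μ
  = 0.65 × 25.0 + 0.35 × 29.59
  = 16.250 + 10.3565
  = 26.606
  ≈ 26.61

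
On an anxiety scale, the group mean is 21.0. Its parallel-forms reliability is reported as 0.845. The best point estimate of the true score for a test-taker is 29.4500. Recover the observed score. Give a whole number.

T̂ = ρX + (1 − ρ)μ  ⇒  X = (T̂ − (1 − ρ)μ) / ρ
X = (29.4500 − 0.155 × 21.0) / 0.845 = (29.4500 − 3.2550) / 0.845 = 26.1950 / 0.845 = 31.00

31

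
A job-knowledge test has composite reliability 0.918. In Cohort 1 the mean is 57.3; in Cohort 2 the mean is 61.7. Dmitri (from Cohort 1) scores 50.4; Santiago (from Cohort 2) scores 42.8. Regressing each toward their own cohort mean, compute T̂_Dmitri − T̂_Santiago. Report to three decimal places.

T̂_Dmitri = 0.918(50.4) + 0.082(57.3) = 50.96580
T̂_Santiago = 0.918(42.8) + 0.082(61.7) = 44.34980
Difference = 50.96580 − 44.34980 = 6.61600

6.616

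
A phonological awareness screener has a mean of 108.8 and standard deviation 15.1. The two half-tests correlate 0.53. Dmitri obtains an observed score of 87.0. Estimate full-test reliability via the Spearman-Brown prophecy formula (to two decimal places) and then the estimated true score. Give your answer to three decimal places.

93.758

Spearman-Brown: ρ = 2r/(1 + r) = 2(0.53)/(1 + 0.53) = 1.060/1.53 = 0.6928 → 0.69
T̂ = 0.69(87.0) + 0.31(108.8) = 60.030 + 33.728 = 93.7580 → 93.758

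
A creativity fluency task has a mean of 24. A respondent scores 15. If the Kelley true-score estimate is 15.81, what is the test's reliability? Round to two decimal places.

T̂ = ρX + (1 − ρ)μ  ⇒  T̂ − μ = ρ(X − μ)
ρ = (T̂ − μ)/(X − μ) = (15.81 − 24) / (15 − 24) = -8.19 / -9.0 = 0.9100

0.91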